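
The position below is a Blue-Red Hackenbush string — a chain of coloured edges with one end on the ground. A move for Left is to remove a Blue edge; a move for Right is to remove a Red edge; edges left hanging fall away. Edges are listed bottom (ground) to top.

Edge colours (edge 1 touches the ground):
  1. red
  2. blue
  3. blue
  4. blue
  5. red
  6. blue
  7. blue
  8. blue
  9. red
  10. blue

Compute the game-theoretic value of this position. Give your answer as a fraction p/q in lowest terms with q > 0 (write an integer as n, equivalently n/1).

r: Left { ∅ }, Right { 0 } = simplest -1
rb: Left { -1 }, Right { 0 } = simplest -1/2
rbb: Left { -1, -1/2 }, Right { 0 } = simplest -1/4
rbbb: Left { -1, -1/2, -1/4 }, Right { 0 } = simplest -1/8
rbbbr: Left { -1, -1/2, -1/4 }, Right { -1/8, 0 } = simplest -3/16
rbbbrb: Left { -1, -1/2, -1/4, -3/16 }, Right { -1/8, 0 } = simplest -5/32
rbbbrbb: Left { -1, -1/2, -1/4, -3/16, -5/32 }, Right { -1/8, 0 } = simplest -9/64
rbbbrbbb: Left { -1, -1/2, -1/4, -3/16, -5/32, -9/64 }, Right { -1/8, 0 } = simplest -17/128
rbbbrbbbr: Left { -1, -1/2, -1/4, -3/16, -5/32, -9/64 }, Right { -17/128, -1/8, 0 } = simplest -35/256
rbbbrbbbrb: Left { -1, -1/2, -1/4, -3/16, -5/32, -9/64, -35/256 }, Right { -17/128, -1/8, 0 } = simplest -69/512

-69/512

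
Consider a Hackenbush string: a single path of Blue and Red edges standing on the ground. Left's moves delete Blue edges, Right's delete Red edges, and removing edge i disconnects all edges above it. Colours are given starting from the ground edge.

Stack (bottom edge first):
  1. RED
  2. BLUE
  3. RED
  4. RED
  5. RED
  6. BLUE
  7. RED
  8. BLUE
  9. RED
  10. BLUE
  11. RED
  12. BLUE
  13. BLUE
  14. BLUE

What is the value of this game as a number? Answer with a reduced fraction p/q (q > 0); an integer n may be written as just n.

-7505/8192

edge 1 of 14 (RED): { ∅ | 0 } => -1
edge 2 of 14 (BLUE): { -1 | 0 } => -1/2
edge 3 of 14 (RED): { -1 | -1/2 0 } => -3/4
edge 4 of 14 (RED): { -1 | -3/4 -1/2 0 } => -7/8
edge 5 of 14 (RED): { -1 | -7/8 -3/4 -1/2 0 } => -15/16
edge 6 of 14 (BLUE): { -1 -15/16 | -7/8 -3/4 -1/2 0 } => -29/32
edge 7 of 14 (RED): { -1 -15/16 | -29/32 -7/8 -3/4 -1/2 0 } => -59/64
edge 8 of 14 (BLUE): { -1 -15/16 -59/64 | -29/32 -7/8 -3/4 -1/2 0 } => -117/128
edge 9 of 14 (RED): { -1 -15/16 -59/64 | -117/128 -29/32 -7/8 -3/4 -1/2 0 } => -235/256
edge 10 of 14 (BLUE): { -1 -15/16 -59/64 -235/256 | -117/128 -29/32 -7/8 -3/4 -1/2 0 } => -469/512
edge 11 of 14 (RED): { -1 -15/16 -59/64 -235/256 | -469/512 -117/128 -29/32 -7/8 -3/4 -1/2 0 } => -939/1024
edge 12 of 14 (BLUE): { -1 -15/16 -59/64 -235/256 -939/1024 | -469/512 -117/128 -29/32 -7/8 -3/4 -1/2 0 } => -1877/2048
edge 13 of 14 (BLUE): { -1 -15/16 -59/64 -235/256 -939/1024 -1877/2048 | -469/512 -117/128 -29/32 -7/8 -3/4 -1/2 0 } => -3753/4096
edge 14 of 14 (BLUE): { -1 -15/16 -59/64 -235/256 -939/1024 -1877/2048 -3753/4096 | -469/512 -117/128 -29/32 -7/8 -3/4 -1/2 0 } => -7505/8192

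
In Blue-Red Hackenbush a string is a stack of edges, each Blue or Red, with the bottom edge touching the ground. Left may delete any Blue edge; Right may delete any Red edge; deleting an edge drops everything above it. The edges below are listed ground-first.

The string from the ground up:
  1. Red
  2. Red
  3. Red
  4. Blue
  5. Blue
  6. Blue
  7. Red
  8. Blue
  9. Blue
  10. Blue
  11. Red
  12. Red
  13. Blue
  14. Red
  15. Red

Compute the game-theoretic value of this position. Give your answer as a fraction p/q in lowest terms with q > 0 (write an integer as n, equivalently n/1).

-8759/4096

1 of 15 · R · max L −∞ · min R 0 gives -1
2 of 15 · RR · max L −∞ · min R -1 gives -2
3 of 15 · RRR · max L −∞ · min R -2 gives -3
4 of 15 · RRRB · max L -3 · min R -2 gives -5/2
5 of 15 · RRRBB · max L -5/2 · min R -2 gives -9/4
6 of 15 · RRRBBB · max L -9/4 · min R -2 gives -17/8
7 of 15 · RRRBBBR · max L -9/4 · min R -17/8 gives -35/16
8 of 15 · RRRBBBRB · max L -35/16 · min R -17/8 gives -69/32
9 of 15 · RRRBBBRBB · max L -69/32 · min R -17/8 gives -137/64
10 of 15 · RRRBBBRBBB · max L -137/64 · min R -17/8 gives -273/128
11 of 15 · RRRBBBRBBBR · max L -137/64 · min R -273/128 gives -547/256
12 of 15 · RRRBBBRBBBRR · max L -137/64 · min R -547/256 gives -1095/512
13 of 15 · RRRBBBRBBBRRB · max L -1095/512 · min R -547/256 gives -2189/1024
14 of 15 · RRRBBBRBBBRRBR · max L -1095/512 · min R -2189/1024 gives -4379/2048
15 of 15 · RRRBBBRBBBRRBRR · max L -1095/512 · min R -4379/2048 gives -8759/4096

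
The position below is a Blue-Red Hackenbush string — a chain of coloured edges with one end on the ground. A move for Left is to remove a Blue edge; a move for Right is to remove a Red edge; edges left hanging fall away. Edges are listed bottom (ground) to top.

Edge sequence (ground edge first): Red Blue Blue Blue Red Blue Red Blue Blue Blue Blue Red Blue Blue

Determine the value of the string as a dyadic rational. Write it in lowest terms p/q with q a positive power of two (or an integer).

Build v(s[:k]) for k = 1..14, string s = Red Blue Blue Blue Red Blue Red Blue Blue Blue Blue Red Blue Blue.
v_1 [R]  L=[none]  R=[0]  ⇒ -1
v_2 [RB]  L=[-1]  R=[0]  ⇒ -1/2
v_3 [RBB]  L=[-1,-1/2]  R=[0]  ⇒ -1/4
v_4 [RBBB]  L=[-1,-1/2,-1/4]  R=[0]  ⇒ -1/8
v_5 [RBBBR]  L=[-1,-1/2,-1/4]  R=[-1/8,0]  ⇒ -3/16
v_6 [RBBBRB]  L=[-1,-1/2,-1/4,-3/16]  R=[-1/8,0]  ⇒ -5/32
v_7 [RBBBRBR]  L=[-1,-1/2,-1/4,-3/16]  R=[-5/32,-1/8,0]  ⇒ -11/64
v_8 [RBBBRBRB]  L=[-1,-1/2,-1/4,-3/16,-11/64]  R=[-5/32,-1/8,0]  ⇒ -21/128
v_9 [RBBBRBRBB]  L=[-1,-1/2,-1/4,-3/16,-11/64,-21/128]  R=[-5/32,-1/8,0]  ⇒ -41/256
v_10 [RBBBRBRBBB]  L=[-1,-1/2,-1/4,-3/16,-11/64,-21/128,-41/256]  R=[-5/32,-1/8,0]  ⇒ -81/512
v_11 [RBBBRBRBBBB]  L=[-1,-1/2,-1/4,-3/16,-11/64,-21/128,-41/256,-81/512]  R=[-5/32,-1/8,0]  ⇒ -161/1024
v_12 [RBBBRBRBBBBR]  L=[-1,-1/2,-1/4,-3/16,-11/64,-21/128,-41/256,-81/512]  R=[-161/1024,-5/32,-1/8,0]  ⇒ -323/2048
v_13 [RBBBRBRBBBBRB]  L=[-1,-1/2,-1/4,-3/16,-11/64,-21/128,-41/256,-81/512,-323/2048]  R=[-161/1024,-5/32,-1/8,0]  ⇒ -645/4096
v_14 [RBBBRBRBBBBRBB]  L=[-1,-1/2,-1/4,-3/16,-11/64,-21/128,-41/256,-81/512,-323/2048,-645/4096]  R=[-161/1024,-5/32,-1/8,0]  ⇒ -1289/8192

-1289/8192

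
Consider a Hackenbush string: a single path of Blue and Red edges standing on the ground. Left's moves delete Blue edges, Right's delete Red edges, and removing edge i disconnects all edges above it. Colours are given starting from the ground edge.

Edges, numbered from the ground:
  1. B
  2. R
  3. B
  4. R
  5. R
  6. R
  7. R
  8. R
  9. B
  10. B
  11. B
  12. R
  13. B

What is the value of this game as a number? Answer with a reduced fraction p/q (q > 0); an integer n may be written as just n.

edge 1 of 13 (B): { 0 | · } -> 1
edge 2 of 13 (R): { 0 | 1 } -> 1/2
edge 3 of 13 (B): { 0,1/2 | 1 } -> 3/4
edge 4 of 13 (R): { 0,1/2 | 3/4,1 } -> 5/8
edge 5 of 13 (R): { 0,1/2 | 5/8,3/4,1 } -> 9/16
edge 6 of 13 (R): { 0,1/2 | 9/16,5/8,3/4,1 } -> 17/32
edge 7 of 13 (R): { 0,1/2 | 17/32,9/16,5/8,3/4,1 } -> 33/64
edge 8 of 13 (R): { 0,1/2 | 33/64,17/32,9/16,5/8,3/4,1 } -> 65/128
edge 9 of 13 (B): { 0,1/2,65/128 | 33/64,17/32,9/16,5/8,3/4,1 } -> 131/256
edge 10 of 13 (B): { 0,1/2,65/128,131/256 | 33/64,17/32,9/16,5/8,3/4,1 } -> 263/512
edge 11 of 13 (B): { 0,1/2,65/128,131/256,263/512 | 33/64,17/32,9/16,5/8,3/4,1 } -> 527/1024
edge 12 of 13 (R): { 0,1/2,65/128,131/256,263/512 | 527/1024,33/64,17/32,9/16,5/8,3/4,1 } -> 1053/2048
edge 13 of 13 (B): { 0,1/2,65/128,131/256,263/512,1053/2048 | 527/1024,33/64,17/32,9/16,5/8,3/4,1 } -> 2107/4096

2107/4096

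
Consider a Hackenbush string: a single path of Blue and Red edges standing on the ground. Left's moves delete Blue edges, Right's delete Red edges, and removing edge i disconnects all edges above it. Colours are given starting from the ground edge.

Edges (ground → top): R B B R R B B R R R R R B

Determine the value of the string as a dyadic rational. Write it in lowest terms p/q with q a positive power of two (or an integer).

1 of 13 · R · max L −∞ · min R 0 so -1
2 of 13 · RB · max L -1 · min R 0 so -1/2
3 of 13 · RBB · max L -1/2 · min R 0 so -1/4
4 of 13 · RBBR · max L -1/2 · min R -1/4 so -3/8
5 of 13 · RBBRR · max L -1/2 · min R -3/8 so -7/16
6 of 13 · RBBRRB · max L -7/16 · min R -3/8 so -13/32
7 of 13 · RBBRRBB · max L -13/32 · min R -3/8 so -25/64
8 of 13 · RBBRRBBR · max L -13/32 · min R -25/64 so -51/128
9 of 13 · RBBRRBBRR · max L -13/32 · min R -51/128 so -103/256
10 of 13 · RBBRRBBRRR · max L -13/32 · min R -103/256 so -207/512
11 of 13 · RBBRRBBRRRR · max L -13/32 · min R -207/512 so -415/1024
12 of 13 · RBBRRBBRRRRR · max L -13/32 · min R -415/1024 so -831/2048
13 of 13 · RBBRRBBRRRRRB · max L -831/2048 · min R -415/1024 so -1661/4096

-1661/4096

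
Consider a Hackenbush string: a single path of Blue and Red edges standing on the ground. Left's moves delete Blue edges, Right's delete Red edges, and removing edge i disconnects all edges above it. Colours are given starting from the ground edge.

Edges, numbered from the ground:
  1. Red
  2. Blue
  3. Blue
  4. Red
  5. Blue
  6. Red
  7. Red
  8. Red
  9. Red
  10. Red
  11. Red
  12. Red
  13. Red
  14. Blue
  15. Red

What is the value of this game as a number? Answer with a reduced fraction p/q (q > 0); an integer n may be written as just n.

Build val(s[:k]) for k = 1..15, string s = Red Blue Blue Red Blue Red Red Red Red Red Red Red Red Blue Red.
1 of 15 · R · max L −∞ · min R 0 = -1
2 of 15 · RB · max L -1 · min R 0 = -1/2
3 of 15 · RBB · max L -1/2 · min R 0 = -1/4
4 of 15 · RBBR · max L -1/2 · min R -1/4 = -3/8
5 of 15 · RBBRB · max L -3/8 · min R -1/4 = -5/16
6 of 15 · RBBRBR · max L -3/8 · min R -5/16 = -11/32
7 of 15 · RBBRBRR · max L -3/8 · min R -11/32 = -23/64
8 of 15 · RBBRBRRR · max L -3/8 · min R -23/64 = -47/128
9 of 15 · RBBRBRRRR · max L -3/8 · min R -47/128 = -95/256
10 of 15 · RBBRBRRRRR · max L -3/8 · min R -95/256 = -191/512
11 of 15 · RBBRBRRRRRR · max L -3/8 · min R -191/512 = -383/1024
12 of 15 · RBBRBRRRRRRR · max L -3/8 · min R -383/1024 = -767/2048
13 of 15 · RBBRBRRRRRRRR · max L -3/8 · min R -767/2048 = -1535/4096
14 of 15 · RBBRBRRRRRRRRB · max L -1535/4096 · min R -767/2048 = -3069/8192
15 of 15 · RBBRBRRRRRRRRBR · max L -1535/4096 · min R -3069/8192 = -6139/16384

-6139/16384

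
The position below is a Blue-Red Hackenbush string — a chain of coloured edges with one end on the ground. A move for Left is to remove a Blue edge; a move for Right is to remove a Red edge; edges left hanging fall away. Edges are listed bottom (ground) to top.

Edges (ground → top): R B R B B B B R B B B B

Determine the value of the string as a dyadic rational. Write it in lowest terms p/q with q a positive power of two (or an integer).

val_1 [R]  L=[none]  R=[0]  = -1
val_2 [RB]  L=[-1]  R=[0]  = -1/2
val_3 [RBR]  L=[-1]  R=[-1/2; 0]  = -3/4
val_4 [RBRB]  L=[-1; -3/4]  R=[-1/2; 0]  = -5/8
val_5 [RBRBB]  L=[-1; -3/4; -5/8]  R=[-1/2; 0]  = -9/16
val_6 [RBRBBB]  L=[-1; -3/4; -5/8; -9/16]  R=[-1/2; 0]  = -17/32
val_7 [RBRBBBB]  L=[-1; -3/4; -5/8; -9/16; -17/32]  R=[-1/2; 0]  = -33/64
val_8 [RBRBBBBR]  L=[-1; -3/4; -5/8; -9/16; -17/32]  R=[-33/64; -1/2; 0]  = -67/128
val_9 [RBRBBBBRB]  L=[-1; -3/4; -5/8; -9/16; -17/32; -67/128]  R=[-33/64; -1/2; 0]  = -133/256
val_10 [RBRBBBBRBB]  L=[-1; -3/4; -5/8; -9/16; -17/32; -67/128; -133/256]  R=[-33/64; -1/2; 0]  = -265/512
val_11 [RBRBBBBRBBB]  L=[-1; -3/4; -5/8; -9/16; -17/32; -67/128; -133/256; -265/512]  R=[-33/64; -1/2; 0]  = -529/1024
val_12 [RBRBBBBRBBBB]  L=[-1; -3/4; -5/8; -9/16; -17/32; -67/128; -133/256; -265/512; -529/1024]  R=[-33/64; -1/2; 0]  = -1057/2048

-1057/2048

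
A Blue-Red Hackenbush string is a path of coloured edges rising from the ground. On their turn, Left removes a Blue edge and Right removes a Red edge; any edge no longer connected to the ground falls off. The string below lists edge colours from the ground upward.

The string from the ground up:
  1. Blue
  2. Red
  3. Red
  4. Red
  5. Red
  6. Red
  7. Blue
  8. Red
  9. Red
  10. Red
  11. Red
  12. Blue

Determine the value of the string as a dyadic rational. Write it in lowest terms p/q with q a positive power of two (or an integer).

67/2048

Build v(s[:k]) for k = 1..12, string s = Blue Red Red Red Red Red Blue Red Red Red Red Blue.
B: Left { 0 }, Right { none } -> simplest 1
BR: Left { 0 }, Right { 1 } -> simplest 1/2
BRR: Left { 0 }, Right { 1/2; 1 } -> simplest 1/4
BRRR: Left { 0 }, Right { 1/4; 1/2; 1 } -> simplest 1/8
BRRRR: Left { 0 }, Right { 1/8; 1/4; 1/2; 1 } -> simplest 1/16
BRRRRR: Left { 0 }, Right { 1/16; 1/8; 1/4; 1/2; 1 } -> simplest 1/32
BRRRRRB: Left { 0; 1/32 }, Right { 1/16; 1/8; 1/4; 1/2; 1 } -> simplest 3/64
BRRRRRBR: Left { 0; 1/32 }, Right { 3/64; 1/16; 1/8; 1/4; 1/2; 1 } -> simplest 5/128
BRRRRRBRR: Left { 0; 1/32 }, Right { 5/128; 3/64; 1/16; 1/8; 1/4; 1/2; 1 } -> simplest 9/256
BRRRRRBRRR: Left { 0; 1/32 }, Right { 9/256; 5/128; 3/64; 1/16; 1/8; 1/4; 1/2; 1 } -> simplest 17/512
BRRRRRBRRRR: Left { 0; 1/32 }, Right { 17/512; 9/256; 5/128; 3/64; 1/16; 1/8; 1/4; 1/2; 1 } -> simplest 33/1024
BRRRRRBRRRRB: Left { 0; 1/32; 33/1024 }, Right { 17/512; 9/256; 5/128; 3/64; 1/16; 1/8; 1/4; 1/2; 1 } -> simplest 67/2048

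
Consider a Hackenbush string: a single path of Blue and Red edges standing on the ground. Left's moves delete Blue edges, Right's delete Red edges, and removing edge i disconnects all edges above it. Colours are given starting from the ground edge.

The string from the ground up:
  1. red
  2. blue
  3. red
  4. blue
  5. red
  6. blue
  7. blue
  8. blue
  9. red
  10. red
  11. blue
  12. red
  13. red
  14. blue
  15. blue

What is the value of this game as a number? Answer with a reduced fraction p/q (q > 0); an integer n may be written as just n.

Build g(s[:k]) for k = 1..15, string s = red blue red blue red blue blue blue red red blue red red blue blue.
g(r) = { (no moves) | 0 } -> -1
g(rb) = { -1 | 0 } -> -1/2
g(rbr) = { -1 | -1/2 0 } -> -3/4
g(rbrb) = { -1 -3/4 | -1/2 0 } -> -5/8
g(rbrbr) = { -1 -3/4 | -5/8 -1/2 0 } -> -11/16
g(rbrbrb) = { -1 -3/4 -11/16 | -5/8 -1/2 0 } -> -21/32
g(rbrbrbb) = { -1 -3/4 -11/16 -21/32 | -5/8 -1/2 0 } -> -41/64
g(rbrbrbbb) = { -1 -3/4 -11/16 -21/32 -41/64 | -5/8 -1/2 0 } -> -81/128
g(rbrbrbbbr) = { -1 -3/4 -11/16 -21/32 -41/64 | -81/128 -5/8 -1/2 0 } -> -163/256
g(rbrbrbbbrr) = { -1 -3/4 -11/16 -21/32 -41/64 | -163/256 -81/128 -5/8 -1/2 0 } -> -327/512
g(rbrbrbbbrrb) = { -1 -3/4 -11/16 -21/32 -41/64 -327/512 | -163/256 -81/128 -5/8 -1/2 0 } -> -653/1024
g(rbrbrbbbrrbr) = { -1 -3/4 -11/16 -21/32 -41/64 -327/512 | -653/1024 -163/256 -81/128 -5/8 -1/2 0 } -> -1307/2048
g(rbrbrbbbrrbrr) = { -1 -3/4 -11/16 -21/32 -41/64 -327/512 | -1307/2048 -653/1024 -163/256 -81/128 -5/8 -1/2 0 } -> -2615/4096
g(rbrbrbbbrrbrrb) = { -1 -3/4 -11/16 -21/32 -41/64 -327/512 -2615/4096 | -1307/2048 -653/1024 -163/256 -81/128 -5/8 -1/2 0 } -> -5229/8192
g(rbrbrbbbrrbrrbb) = { -1 -3/4 -11/16 -21/32 -41/64 -327/512 -2615/4096 -5229/8192 | -1307/2048 -653/1024 -163/256 -81/128 -5/8 -1/2 0 } -> -10457/16384

-10457/16384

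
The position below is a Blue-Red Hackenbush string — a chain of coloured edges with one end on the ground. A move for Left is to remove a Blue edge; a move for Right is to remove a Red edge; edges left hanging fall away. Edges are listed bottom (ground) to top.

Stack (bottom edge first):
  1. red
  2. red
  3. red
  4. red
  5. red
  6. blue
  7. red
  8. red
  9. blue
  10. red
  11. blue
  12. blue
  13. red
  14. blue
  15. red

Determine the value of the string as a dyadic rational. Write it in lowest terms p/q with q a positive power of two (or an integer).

Recurse on prefixes of the 15-edge string red red red red red blue red red blue red blue blue red blue red:
r: Left {  }, Right { 0 } => simplest -1
rr: Left {  }, Right { -1; 0 } => simplest -2
rrr: Left {  }, Right { -2; -1; 0 } => simplest -3
rrrr: Left {  }, Right { -3; -2; -1; 0 } => simplest -4
rrrrr: Left {  }, Right { -4; -3; -2; -1; 0 } => simplest -5
rrrrrb: Left { -5 }, Right { -4; -3; -2; -1; 0 } => simplest -9/2
rrrrrbr: Left { -5 }, Right { -9/2; -4; -3; -2; -1; 0 } => simplest -19/4
rrrrrbrr: Left { -5 }, Right { -19/4; -9/2; -4; -3; -2; -1; 0 } => simplest -39/8
rrrrrbrrb: Left { -5; -39/8 }, Right { -19/4; -9/2; -4; -3; -2; -1; 0 } => simplest -77/16
rrrrrbrrbr: Left { -5; -39/8 }, Right { -77/16; -19/4; -9/2; -4; -3; -2; -1; 0 } => simplest -155/32
rrrrrbrrbrb: Left { -5; -39/8; -155/32 }, Right { -77/16; -19/4; -9/2; -4; -3; -2; -1; 0 } => simplest -309/64
rrrrrbrrbrbb: Left { -5; -39/8; -155/32; -309/64 }, Right { -77/16; -19/4; -9/2; -4; -3; -2; -1; 0 } => simplest -617/128
rrrrrbrrbrbbr: Left { -5; -39/8; -155/32; -309/64 }, Right { -617/128; -77/16; -19/4; -9/2; -4; -3; -2; -1; 0 } => simplest -1235/256
rrrrrbrrbrbbrb: Left { -5; -39/8; -155/32; -309/64; -1235/256 }, Right { -617/128; -77/16; -19/4; -9/2; -4; -3; -2; -1; 0 } => simplest -2469/512
rrrrrbrrbrbbrbr: Left { -5; -39/8; -155/32; -309/64; -1235/256 }, Right { -2469/512; -617/128; -77/16; -19/4; -9/2; -4; -3; -2; -1; 0 } => simplest -4939/1024

-4939/1024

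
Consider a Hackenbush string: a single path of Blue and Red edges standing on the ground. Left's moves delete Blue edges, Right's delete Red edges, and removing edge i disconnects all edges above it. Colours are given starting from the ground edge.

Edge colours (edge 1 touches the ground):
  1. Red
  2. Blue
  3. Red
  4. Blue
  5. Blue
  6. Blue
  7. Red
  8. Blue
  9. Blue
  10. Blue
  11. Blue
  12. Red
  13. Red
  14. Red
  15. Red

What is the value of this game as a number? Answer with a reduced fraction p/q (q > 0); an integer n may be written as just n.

-8735/16384

Build G(s[:k]) for k = 1..15, string s = Red Blue Red Blue Blue Blue Red Blue Blue Blue Blue Red Red Red Red.
edge 1 of 15 (Red): { ∅ | 0 } -> -1
edge 2 of 15 (Blue): { -1 | 0 } -> -1/2
edge 3 of 15 (Red): { -1 | -1/2; 0 } -> -3/4
edge 4 of 15 (Blue): { -1; -3/4 | -1/2; 0 } -> -5/8
edge 5 of 15 (Blue): { -1; -3/4; -5/8 | -1/2; 0 } -> -9/16
edge 6 of 15 (Blue): { -1; -3/4; -5/8; -9/16 | -1/2; 0 } -> -17/32
edge 7 of 15 (Red): { -1; -3/4; -5/8; -9/16 | -17/32; -1/2; 0 } -> -35/64
edge 8 of 15 (Blue): { -1; -3/4; -5/8; -9/16; -35/64 | -17/32; -1/2; 0 } -> -69/128
edge 9 of 15 (Blue): { -1; -3/4; -5/8; -9/16; -35/64; -69/128 | -17/32; -1/2; 0 } -> -137/256
edge 10 of 15 (Blue): { -1; -3/4; -5/8; -9/16; -35/64; -69/128; -137/256 | -17/32; -1/2; 0 } -> -273/512
edge 11 of 15 (Blue): { -1; -3/4; -5/8; -9/16; -35/64; -69/128; -137/256; -273/512 | -17/32; -1/2; 0 } -> -545/1024
edge 12 of 15 (Red): { -1; -3/4; -5/8; -9/16; -35/64; -69/128; -137/256; -273/512 | -545/1024; -17/32; -1/2; 0 } -> -1091/2048
edge 13 of 15 (Red): { -1; -3/4; -5/8; -9/16; -35/64; -69/128; -137/256; -273/512 | -1091/2048; -545/1024; -17/32; -1/2; 0 } -> -2183/4096
edge 14 of 15 (Red): { -1; -3/4; -5/8; -9/16; -35/64; -69/128; -137/256; -273/512 | -2183/4096; -1091/2048; -545/1024; -17/32; -1/2; 0 } -> -4367/8192
edge 15 of 15 (Red): { -1; -3/4; -5/8; -9/16; -35/64; -69/128; -137/256; -273/512 | -4367/8192; -2183/4096; -1091/2048; -545/1024; -17/32; -1/2; 0 } -> -8735/16384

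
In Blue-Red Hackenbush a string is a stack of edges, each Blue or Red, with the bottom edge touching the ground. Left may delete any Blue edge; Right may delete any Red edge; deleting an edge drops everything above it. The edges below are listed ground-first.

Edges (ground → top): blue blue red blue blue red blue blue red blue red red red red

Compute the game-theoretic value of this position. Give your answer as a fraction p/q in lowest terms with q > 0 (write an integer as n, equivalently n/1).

edge 1 of 14 (blue): { 0 | (no moves) } ⇒ 1
edge 2 of 14 (blue): { 0,1 | (no moves) } ⇒ 2
edge 3 of 14 (red): { 0,1 | 2 } ⇒ 3/2
edge 4 of 14 (blue): { 0,1,3/2 | 2 } ⇒ 7/4
edge 5 of 14 (blue): { 0,1,3/2,7/4 | 2 } ⇒ 15/8
edge 6 of 14 (red): { 0,1,3/2,7/4 | 15/8,2 } ⇒ 29/16
edge 7 of 14 (blue): { 0,1,3/2,7/4,29/16 | 15/8,2 } ⇒ 59/32
edge 8 of 14 (blue): { 0,1,3/2,7/4,29/16,59/32 | 15/8,2 } ⇒ 119/64
edge 9 of 14 (red): { 0,1,3/2,7/4,29/16,59/32 | 119/64,15/8,2 } ⇒ 237/128
edge 10 of 14 (blue): { 0,1,3/2,7/4,29/16,59/32,237/128 | 119/64,15/8,2 } ⇒ 475/256
edge 11 of 14 (red): { 0,1,3/2,7/4,29/16,59/32,237/128 | 475/256,119/64,15/8,2 } ⇒ 949/512
edge 12 of 14 (red): { 0,1,3/2,7/4,29/16,59/32,237/128 | 949/512,475/256,119/64,15/8,2 } ⇒ 1897/1024
edge 13 of 14 (red): { 0,1,3/2,7/4,29/16,59/32,237/128 | 1897/1024,949/512,475/256,119/64,15/8,2 } ⇒ 3793/2048
edge 14 of 14 (red): { 0,1,3/2,7/4,29/16,59/32,237/128 | 3793/2048,1897/1024,949/512,475/256,119/64,15/8,2 } ⇒ 7585/4096

7585/4096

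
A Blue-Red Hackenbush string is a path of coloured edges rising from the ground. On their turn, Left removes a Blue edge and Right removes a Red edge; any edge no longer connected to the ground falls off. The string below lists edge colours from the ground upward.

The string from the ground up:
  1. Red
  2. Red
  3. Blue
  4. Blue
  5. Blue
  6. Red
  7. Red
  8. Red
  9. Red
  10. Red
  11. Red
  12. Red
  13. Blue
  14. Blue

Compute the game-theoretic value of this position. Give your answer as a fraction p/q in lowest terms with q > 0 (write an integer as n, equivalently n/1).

Recurse on prefixes of the 14-edge string Red Red Blue Blue Blue Red Red Red Red Red Red Red Blue Blue:
step 1: add Red to get R; options L={ — } R={ 0 } -> -1
step 2: add Red to get RR; options L={ — } R={ -1; 0 } -> -2
step 3: add Blue to get RRB; options L={ -2 } R={ -1; 0 } -> -3/2
step 4: add Blue to get RRBB; options L={ -2; -3/2 } R={ -1; 0 } -> -5/4
step 5: add Blue to get RRBBB; options L={ -2; -3/2; -5/4 } R={ -1; 0 } -> -9/8
step 6: add Red to get RRBBBR; options L={ -2; -3/2; -5/4 } R={ -9/8; -1; 0 } -> -19/16
step 7: add Red to get RRBBBRR; options L={ -2; -3/2; -5/4 } R={ -19/16; -9/8; -1; 0 } -> -39/32
step 8: add Red to get RRBBBRRR; options L={ -2; -3/2; -5/4 } R={ -39/32; -19/16; -9/8; -1; 0 } -> -79/64
step 9: add Red to get RRBBBRRRR; options L={ -2; -3/2; -5/4 } R={ -79/64; -39/32; -19/16; -9/8; -1; 0 } -> -159/128
step 10: add Red to get RRBBBRRRRR; options L={ -2; -3/2; -5/4 } R={ -159/128; -79/64; -39/32; -19/16; -9/8; -1; 0 } -> -319/256
step 11: add Red to get RRBBBRRRRRR; options L={ -2; -3/2; -5/4 } R={ -319/256; -159/128; -79/64; -39/32; -19/16; -9/8; -1; 0 } -> -639/512
step 12: add Red to get RRBBBRRRRRRR; options L={ -2; -3/2; -5/4 } R={ -639/512; -319/256; -159/128; -79/64; -39/32; -19/16; -9/8; -1; 0 } -> -1279/1024
step 13: add Blue to get RRBBBRRRRRRRB; options L={ -2; -3/2; -5/4; -1279/1024 } R={ -639/512; -319/256; -159/128; -79/64; -39/32; -19/16; -9/8; -1; 0 } -> -2557/2048
step 14: add Blue to get RRBBBRRRRRRRBB; options L={ -2; -3/2; -5/4; -1279/1024; -2557/2048 } R={ -639/512; -319/256; -159/128; -79/64; -39/32; -19/16; -9/8; -1; 0 } -> -5113/4096

-5113/4096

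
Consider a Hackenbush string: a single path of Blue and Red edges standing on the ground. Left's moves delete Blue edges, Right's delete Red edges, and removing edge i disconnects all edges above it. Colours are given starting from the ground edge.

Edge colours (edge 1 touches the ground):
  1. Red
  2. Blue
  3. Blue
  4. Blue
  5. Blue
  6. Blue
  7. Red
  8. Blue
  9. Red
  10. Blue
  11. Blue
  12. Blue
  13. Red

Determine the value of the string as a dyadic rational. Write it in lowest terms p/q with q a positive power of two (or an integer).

Prefix values for Red Blue Blue Blue Blue Blue Red Blue Red Blue Blue Blue Red via {L|R} + simplicity:
step 1: add Red to get R; options L={ ∅ } R={ 0 } ⇒ -1
step 2: add Blue to get RB; options L={ -1 } R={ 0 } ⇒ -1/2
step 3: add Blue to get RBB; options L={ -1, -1/2 } R={ 0 } ⇒ -1/4
step 4: add Blue to get RBBB; options L={ -1, -1/2, -1/4 } R={ 0 } ⇒ -1/8
step 5: add Blue to get RBBBB; options L={ -1, -1/2, -1/4, -1/8 } R={ 0 } ⇒ -1/16
step 6: add Blue to get RBBBBB; options L={ -1, -1/2, -1/4, -1/8, -1/16 } R={ 0 } ⇒ -1/32
step 7: add Red to get RBBBBBR; options L={ -1, -1/2, -1/4, -1/8, -1/16 } R={ -1/32, 0 } ⇒ -3/64
step 8: add Blue to get RBBBBBRB; options L={ -1, -1/2, -1/4, -1/8, -1/16, -3/64 } R={ -1/32, 0 } ⇒ -5/128
step 9: add Red to get RBBBBBRBR; options L={ -1, -1/2, -1/4, -1/8, -1/16, -3/64 } R={ -5/128, -1/32, 0 } ⇒ -11/256
step 10: add Blue to get RBBBBBRBRB; options L={ -1, -1/2, -1/4, -1/8, -1/16, -3/64, -11/256 } R={ -5/128, -1/32, 0 } ⇒ -21/512
step 11: add Blue to get RBBBBBRBRBB; options L={ -1, -1/2, -1/4, -1/8, -1/16, -3/64, -11/256, -21/512 } R={ -5/128, -1/32, 0 } ⇒ -41/1024
step 12: add Blue to get RBBBBBRBRBBB; options L={ -1, -1/2, -1/4, -1/8, -1/16, -3/64, -11/256, -21/512, -41/1024 } R={ -5/128, -1/32, 0 } ⇒ -81/2048
step 13: add Red to get RBBBBBRBRBBBR; options L={ -1, -1/2, -1/4, -1/8, -1/16, -3/64, -11/256, -21/512, -41/1024 } R={ -81/2048, -5/128, -1/32, 0 } ⇒ -163/4096

-163/4096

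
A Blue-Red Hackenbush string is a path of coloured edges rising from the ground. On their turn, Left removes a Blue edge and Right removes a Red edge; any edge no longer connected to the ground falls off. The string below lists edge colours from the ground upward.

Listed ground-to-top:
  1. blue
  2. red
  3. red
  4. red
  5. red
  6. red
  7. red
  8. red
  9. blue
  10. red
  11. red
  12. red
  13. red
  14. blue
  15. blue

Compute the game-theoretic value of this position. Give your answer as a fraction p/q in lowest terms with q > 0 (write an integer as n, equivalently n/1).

v_1 [b]  L=[0]  R=[—]  → 1
v_2 [br]  L=[0]  R=[1]  → 1/2
v_3 [brr]  L=[0]  R=[1/2; 1]  → 1/4
v_4 [brrr]  L=[0]  R=[1/4; 1/2; 1]  → 1/8
v_5 [brrrr]  L=[0]  R=[1/8; 1/4; 1/2; 1]  → 1/16
v_6 [brrrrr]  L=[0]  R=[1/16; 1/8; 1/4; 1/2; 1]  → 1/32
v_7 [brrrrrr]  L=[0]  R=[1/32; 1/16; 1/8; 1/4; 1/2; 1]  → 1/64
v_8 [brrrrrrr]  L=[0]  R=[1/64; 1/32; 1/16; 1/8; 1/4; 1/2; 1]  → 1/128
v_9 [brrrrrrrb]  L=[0; 1/128]  R=[1/64; 1/32; 1/16; 1/8; 1/4; 1/2; 1]  → 3/256
v_10 [brrrrrrrbr]  L=[0; 1/128]  R=[3/256; 1/64; 1/32; 1/16; 1/8; 1/4; 1/2; 1]  → 5/512
v_11 [brrrrrrrbrr]  L=[0; 1/128]  R=[5/512; 3/256; 1/64; 1/32; 1/16; 1/8; 1/4; 1/2; 1]  → 9/1024
v_12 [brrrrrrrbrrr]  L=[0; 1/128]  R=[9/1024; 5/512; 3/256; 1/64; 1/32; 1/16; 1/8; 1/4; 1/2; 1]  → 17/2048
v_13 [brrrrrrrbrrrr]  L=[0; 1/128]  R=[17/2048; 9/1024; 5/512; 3/256; 1/64; 1/32; 1/16; 1/8; 1/4; 1/2; 1]  → 33/4096
v_14 [brrrrrrrbrrrrb]  L=[0; 1/128; 33/4096]  R=[17/2048; 9/1024; 5/512; 3/256; 1/64; 1/32; 1/16; 1/8; 1/4; 1/2; 1]  → 67/8192
v_15 [brrrrrrrbrrrrbb]  L=[0; 1/128; 33/4096; 67/8192]  R=[17/2048; 9/1024; 5/512; 3/256; 1/64; 1/32; 1/16; 1/8; 1/4; 1/2; 1]  → 135/16384

135/16384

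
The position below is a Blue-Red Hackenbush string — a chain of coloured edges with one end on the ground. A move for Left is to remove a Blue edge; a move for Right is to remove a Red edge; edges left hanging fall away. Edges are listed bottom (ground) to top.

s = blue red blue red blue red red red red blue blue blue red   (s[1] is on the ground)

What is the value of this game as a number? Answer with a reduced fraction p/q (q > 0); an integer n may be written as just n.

edge 1 of 13 (blue): { 0 | (no moves) } -> 1
edge 2 of 13 (red): { 0 | 1 } -> 1/2
edge 3 of 13 (blue): { 0 1/2 | 1 } -> 3/4
edge 4 of 13 (red): { 0 1/2 | 3/4 1 } -> 5/8
edge 5 of 13 (blue): { 0 1/2 5/8 | 3/4 1 } -> 11/16
edge 6 of 13 (red): { 0 1/2 5/8 | 11/16 3/4 1 } -> 21/32
edge 7 of 13 (red): { 0 1/2 5/8 | 21/32 11/16 3/4 1 } -> 41/64
edge 8 of 13 (red): { 0 1/2 5/8 | 41/64 21/32 11/16 3/4 1 } -> 81/128
edge 9 of 13 (red): { 0 1/2 5/8 | 81/128 41/64 21/32 11/16 3/4 1 } -> 161/256
edge 10 of 13 (blue): { 0 1/2 5/8 161/256 | 81/128 41/64 21/32 11/16 3/4 1 } -> 323/512
edge 11 of 13 (blue): { 0 1/2 5/8 161/256 323/512 | 81/128 41/64 21/32 11/16 3/4 1 } -> 647/1024
edge 12 of 13 (blue): { 0 1/2 5/8 161/256 323/512 647/1024 | 81/128 41/64 21/32 11/16 3/4 1 } -> 1295/2048
edge 13 of 13 (red): { 0 1/2 5/8 161/256 323/512 647/1024 | 1295/2048 81/128 41/64 21/32 11/16 3/4 1 } -> 2589/4096

2589/4096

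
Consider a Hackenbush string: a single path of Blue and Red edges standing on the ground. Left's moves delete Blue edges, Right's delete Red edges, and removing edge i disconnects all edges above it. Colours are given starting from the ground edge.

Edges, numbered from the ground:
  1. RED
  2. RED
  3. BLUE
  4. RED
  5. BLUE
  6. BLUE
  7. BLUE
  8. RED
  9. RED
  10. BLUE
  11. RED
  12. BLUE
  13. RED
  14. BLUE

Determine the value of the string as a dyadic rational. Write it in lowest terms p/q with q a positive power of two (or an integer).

Recurse on prefixes of the 14-edge string RED RED BLUE RED BLUE BLUE BLUE RED RED BLUE RED BLUE RED BLUE:
value_1 [R]  L=[—]  R=[0]  = -1
value_2 [RR]  L=[—]  R=[-1; 0]  = -2
value_3 [RRB]  L=[-2]  R=[-1; 0]  = -3/2
value_4 [RRBR]  L=[-2]  R=[-3/2; -1; 0]  = -7/4
value_5 [RRBRB]  L=[-2; -7/4]  R=[-3/2; -1; 0]  = -13/8
value_6 [RRBRBB]  L=[-2; -7/4; -13/8]  R=[-3/2; -1; 0]  = -25/16
value_7 [RRBRBBB]  L=[-2; -7/4; -13/8; -25/16]  R=[-3/2; -1; 0]  = -49/32
value_8 [RRBRBBBR]  L=[-2; -7/4; -13/8; -25/16]  R=[-49/32; -3/2; -1; 0]  = -99/64
value_9 [RRBRBBBRR]  L=[-2; -7/4; -13/8; -25/16]  R=[-99/64; -49/32; -3/2; -1; 0]  = -199/128
value_10 [RRBRBBBRRB]  L=[-2; -7/4; -13/8; -25/16; -199/128]  R=[-99/64; -49/32; -3/2; -1; 0]  = -397/256
value_11 [RRBRBBBRRBR]  L=[-2; -7/4; -13/8; -25/16; -199/128]  R=[-397/256; -99/64; -49/32; -3/2; -1; 0]  = -795/512
value_12 [RRBRBBBRRBRB]  L=[-2; -7/4; -13/8; -25/16; -199/128; -795/512]  R=[-397/256; -99/64; -49/32; -3/2; -1; 0]  = -1589/1024
value_13 [RRBRBBBRRBRBR]  L=[-2; -7/4; -13/8; -25/16; -199/128; -795/512]  R=[-1589/1024; -397/256; -99/64; -49/32; -3/2; -1; 0]  = -3179/2048
value_14 [RRBRBBBRRBRBRB]  L=[-2; -7/4; -13/8; -25/16; -199/128; -795/512; -3179/2048]  R=[-1589/1024; -397/256; -99/64; -49/32; -3/2; -1; 0]  = -6357/4096

-6357/4096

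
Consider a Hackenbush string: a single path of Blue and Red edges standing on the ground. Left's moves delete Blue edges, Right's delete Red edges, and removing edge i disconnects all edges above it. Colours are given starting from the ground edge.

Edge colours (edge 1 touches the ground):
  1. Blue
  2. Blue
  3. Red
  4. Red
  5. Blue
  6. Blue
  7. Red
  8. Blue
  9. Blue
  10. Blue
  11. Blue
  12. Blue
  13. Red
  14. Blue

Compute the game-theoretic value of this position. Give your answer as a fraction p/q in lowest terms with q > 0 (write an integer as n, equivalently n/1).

5883/4096

Prefix values for Blue Blue Red Red Blue Blue Red Blue Blue Blue Blue Blue Red Blue via {L|R} + simplicity:
1 of 14 · B · max L 0 · min R +∞ so 1
2 of 14 · BB · max L 1 · min R +∞ so 2
3 of 14 · BBR · max L 1 · min R 2 so 3/2
4 of 14 · BBRR · max L 1 · min R 3/2 so 5/4
5 of 14 · BBRRB · max L 5/4 · min R 3/2 so 11/8
6 of 14 · BBRRBB · max L 11/8 · min R 3/2 so 23/16
7 of 14 · BBRRBBR · max L 11/8 · min R 23/16 so 45/32
8 of 14 · BBRRBBRB · max L 45/32 · min R 23/16 so 91/64
9 of 14 · BBRRBBRBB · max L 91/64 · min R 23/16 so 183/128
10 of 14 · BBRRBBRBBB · max L 183/128 · min R 23/16 so 367/256
11 of 14 · BBRRBBRBBBB · max L 367/256 · min R 23/16 so 735/512
12 of 14 · BBRRBBRBBBBB · max L 735/512 · min R 23/16 so 1471/1024
13 of 14 · BBRRBBRBBBBBR · max L 735/512 · min R 1471/1024 so 2941/2048
14 of 14 · BBRRBBRBBBBBRB · max L 2941/2048 · min R 1471/1024 so 5883/4096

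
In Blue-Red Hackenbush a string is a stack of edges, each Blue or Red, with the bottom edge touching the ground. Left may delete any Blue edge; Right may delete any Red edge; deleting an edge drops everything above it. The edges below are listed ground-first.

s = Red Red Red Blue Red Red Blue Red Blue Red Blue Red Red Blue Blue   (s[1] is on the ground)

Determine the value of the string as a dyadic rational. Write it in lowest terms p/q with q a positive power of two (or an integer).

-11609/4096

step 1: add Red to get R; options L={  } R={ 0 } so -1
step 2: add Red to get RR; options L={  } R={ -1; 0 } so -2
step 3: add Red to get RRR; options L={  } R={ -2; -1; 0 } so -3
step 4: add Blue to get RRRB; options L={ -3 } R={ -2; -1; 0 } so -5/2
step 5: add Red to get RRRBR; options L={ -3 } R={ -5/2; -2; -1; 0 } so -11/4
step 6: add Red to get RRRBRR; options L={ -3 } R={ -11/4; -5/2; -2; -1; 0 } so -23/8
step 7: add Blue to get RRRBRRB; options L={ -3; -23/8 } R={ -11/4; -5/2; -2; -1; 0 } so -45/16
step 8: add Red to get RRRBRRBR; options L={ -3; -23/8 } R={ -45/16; -11/4; -5/2; -2; -1; 0 } so -91/32
step 9: add Blue to get RRRBRRBRB; options L={ -3; -23/8; -91/32 } R={ -45/16; -11/4; -5/2; -2; -1; 0 } so -181/64
step 10: add Red to get RRRBRRBRBR; options L={ -3; -23/8; -91/32 } R={ -181/64; -45/16; -11/4; -5/2; -2; -1; 0 } so -363/128
step 11: add Blue to get RRRBRRBRBRB; options L={ -3; -23/8; -91/32; -363/128 } R={ -181/64; -45/16; -11/4; -5/2; -2; -1; 0 } so -725/256
step 12: add Red to get RRRBRRBRBRBR; options L={ -3; -23/8; -91/32; -363/128 } R={ -725/256; -181/64; -45/16; -11/4; -5/2; -2; -1; 0 } so -1451/512
step 13: add Red to get RRRBRRBRBRBRR; options L={ -3; -23/8; -91/32; -363/128 } R={ -1451/512; -725/256; -181/64; -45/16; -11/4; -5/2; -2; -1; 0 } so -2903/1024
step 14: add Blue to get RRRBRRBRBRBRRB; options L={ -3; -23/8; -91/32; -363/128; -2903/1024 } R={ -1451/512; -725/256; -181/64; -45/16; -11/4; -5/2; -2; -1; 0 } so -5805/2048
step 15: add Blue to get RRRBRRBRBRBRRBB; options L={ -3; -23/8; -91/32; -363/128; -2903/1024; -5805/2048 } R={ -1451/512; -725/256; -181/64; -45/16; -11/4; -5/2; -2; -1; 0 } so -11609/4096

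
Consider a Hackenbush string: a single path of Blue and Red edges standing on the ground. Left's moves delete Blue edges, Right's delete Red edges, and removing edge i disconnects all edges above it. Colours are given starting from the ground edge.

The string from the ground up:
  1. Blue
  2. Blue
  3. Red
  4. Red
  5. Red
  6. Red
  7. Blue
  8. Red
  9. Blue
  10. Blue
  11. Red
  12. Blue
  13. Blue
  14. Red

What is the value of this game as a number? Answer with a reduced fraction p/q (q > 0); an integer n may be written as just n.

4461/4096

B: Left { 0 }, Right { ∅ } → simplest 1
BB: Left { 0,1 }, Right { ∅ } → simplest 2
BBR: Left { 0,1 }, Right { 2 } → simplest 3/2
BBRR: Left { 0,1 }, Right { 3/2,2 } → simplest 5/4
BBRRR: Left { 0,1 }, Right { 5/4,3/2,2 } → simplest 9/8
BBRRRR: Left { 0,1 }, Right { 9/8,5/4,3/2,2 } → simplest 17/16
BBRRRRB: Left { 0,1,17/16 }, Right { 9/8,5/4,3/2,2 } → simplest 35/32
BBRRRRBR: Left { 0,1,17/16 }, Right { 35/32,9/8,5/4,3/2,2 } → simplest 69/64
BBRRRRBRB: Left { 0,1,17/16,69/64 }, Right { 35/32,9/8,5/4,3/2,2 } → simplest 139/128
BBRRRRBRBB: Left { 0,1,17/16,69/64,139/128 }, Right { 35/32,9/8,5/4,3/2,2 } → simplest 279/256
BBRRRRBRBBR: Left { 0,1,17/16,69/64,139/128 }, Right { 279/256,35/32,9/8,5/4,3/2,2 } → simplest 557/512
BBRRRRBRBBRB: Left { 0,1,17/16,69/64,139/128,557/512 }, Right { 279/256,35/32,9/8,5/4,3/2,2 } → simplest 1115/1024
BBRRRRBRBBRBB: Left { 0,1,17/16,69/64,139/128,557/512,1115/1024 }, Right { 279/256,35/32,9/8,5/4,3/2,2 } → simplest 2231/2048
BBRRRRBRBBRBBR: Left { 0,1,17/16,69/64,139/128,557/512,1115/1024 }, Right { 2231/2048,279/256,35/32,9/8,5/4,3/2,2 } → simplest 4461/4096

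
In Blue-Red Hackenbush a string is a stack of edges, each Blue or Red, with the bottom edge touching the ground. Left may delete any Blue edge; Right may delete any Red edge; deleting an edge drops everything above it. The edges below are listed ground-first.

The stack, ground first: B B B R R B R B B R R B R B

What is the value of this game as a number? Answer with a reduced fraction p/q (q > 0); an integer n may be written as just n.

B: Left { 0 }, Right { — } so simplest 1
BB: Left { 0; 1 }, Right { — } so simplest 2
BBB: Left { 0; 1; 2 }, Right { — } so simplest 3
BBBR: Left { 0; 1; 2 }, Right { 3 } so simplest 5/2
BBBRR: Left { 0; 1; 2 }, Right { 5/2; 3 } so simplest 9/4
BBBRRB: Left { 0; 1; 2; 9/4 }, Right { 5/2; 3 } so simplest 19/8
BBBRRBR: Left { 0; 1; 2; 9/4 }, Right { 19/8; 5/2; 3 } so simplest 37/16
BBBRRBRB: Left { 0; 1; 2; 9/4; 37/16 }, Right { 19/8; 5/2; 3 } so simplest 75/32
BBBRRBRBB: Left { 0; 1; 2; 9/4; 37/16; 75/32 }, Right { 19/8; 5/2; 3 } so simplest 151/64
BBBRRBRBBR: Left { 0; 1; 2; 9/4; 37/16; 75/32 }, Right { 151/64; 19/8; 5/2; 3 } so simplest 301/128
BBBRRBRBBRR: Left { 0; 1; 2; 9/4; 37/16; 75/32 }, Right { 301/128; 151/64; 19/8; 5/2; 3 } so simplest 601/256
BBBRRBRBBRRB: Left { 0; 1; 2; 9/4; 37/16; 75/32; 601/256 }, Right { 301/128; 151/64; 19/8; 5/2; 3 } so simplest 1203/512
BBBRRBRBBRRBR: Left { 0; 1; 2; 9/4; 37/16; 75/32; 601/256 }, Right { 1203/512; 301/128; 151/64; 19/8; 5/2; 3 } so simplest 2405/1024
BBBRRBRBBRRBRB: Left { 0; 1; 2; 9/4; 37/16; 75/32; 601/256; 2405/1024 }, Right { 1203/512; 301/128; 151/64; 19/8; 5/2; 3 } so simplest 4811/2048

4811/2048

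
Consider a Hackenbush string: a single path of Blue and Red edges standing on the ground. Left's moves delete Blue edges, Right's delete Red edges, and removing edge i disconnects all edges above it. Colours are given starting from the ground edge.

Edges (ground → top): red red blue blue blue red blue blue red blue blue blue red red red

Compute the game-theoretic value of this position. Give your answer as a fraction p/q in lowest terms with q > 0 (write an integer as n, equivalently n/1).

step 1: add red to get r; options L={ — } R={ 0 } → -1
step 2: add red to get rr; options L={ — } R={ -1 0 } → -2
step 3: add blue to get rrb; options L={ -2 } R={ -1 0 } → -3/2
step 4: add blue to get rrbb; options L={ -2 -3/2 } R={ -1 0 } → -5/4
step 5: add blue to get rrbbb; options L={ -2 -3/2 -5/4 } R={ -1 0 } → -9/8
step 6: add red to get rrbbbr; options L={ -2 -3/2 -5/4 } R={ -9/8 -1 0 } → -19/16
step 7: add blue to get rrbbbrb; options L={ -2 -3/2 -5/4 -19/16 } R={ -9/8 -1 0 } → -37/32
step 8: add blue to get rrbbbrbb; options L={ -2 -3/2 -5/4 -19/16 -37/32 } R={ -9/8 -1 0 } → -73/64
step 9: add red to get rrbbbrbbr; options L={ -2 -3/2 -5/4 -19/16 -37/32 } R={ -73/64 -9/8 -1 0 } → -147/128
step 10: add blue to get rrbbbrbbrb; options L={ -2 -3/2 -5/4 -19/16 -37/32 -147/128 } R={ -73/64 -9/8 -1 0 } → -293/256
step 11: add blue to get rrbbbrbbrbb; options L={ -2 -3/2 -5/4 -19/16 -37/32 -147/128 -293/256 } R={ -73/64 -9/8 -1 0 } → -585/512
step 12: add blue to get rrbbbrbbrbbb; options L={ -2 -3/2 -5/4 -19/16 -37/32 -147/128 -293/256 -585/512 } R={ -73/64 -9/8 -1 0 } → -1169/1024
step 13: add red to get rrbbbrbbrbbbr; options L={ -2 -3/2 -5/4 -19/16 -37/32 -147/128 -293/256 -585/512 } R={ -1169/1024 -73/64 -9/8 -1 0 } → -2339/2048
step 14: add red to get rrbbbrbbrbbbrr; options L={ -2 -3/2 -5/4 -19/16 -37/32 -147/128 -293/256 -585/512 } R={ -2339/2048 -1169/1024 -73/64 -9/8 -1 0 } → -4679/4096
step 15: add red to get rrbbbrbbrbbbrrr; options L={ -2 -3/2 -5/4 -19/16 -37/32 -147/128 -293/256 -585/512 } R={ -4679/4096 -2339/2048 -1169/1024 -73/64 -9/8 -1 0 } → -9359/8192

-9359/8192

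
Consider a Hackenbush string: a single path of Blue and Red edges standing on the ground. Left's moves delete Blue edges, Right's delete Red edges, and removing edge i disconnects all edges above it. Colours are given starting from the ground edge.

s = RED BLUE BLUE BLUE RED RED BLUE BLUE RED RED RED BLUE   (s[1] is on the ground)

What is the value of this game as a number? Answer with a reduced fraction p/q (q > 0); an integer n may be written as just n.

Prefix values for RED BLUE BLUE BLUE RED RED BLUE BLUE RED RED RED BLUE via {L|R} + simplicity:
R: Left {  }, Right { 0 } → simplest -1
RB: Left { -1 }, Right { 0 } → simplest -1/2
RBB: Left { -1 -1/2 }, Right { 0 } → simplest -1/4
RBBB: Left { -1 -1/2 -1/4 }, Right { 0 } → simplest -1/8
RBBBR: Left { -1 -1/2 -1/4 }, Right { -1/8 0 } → simplest -3/16
RBBBRR: Left { -1 -1/2 -1/4 }, Right { -3/16 -1/8 0 } → simplest -7/32
RBBBRRB: Left { -1 -1/2 -1/4 -7/32 }, Right { -3/16 -1/8 0 } → simplest -13/64
RBBBRRBB: Left { -1 -1/2 -1/4 -7/32 -13/64 }, Right { -3/16 -1/8 0 } → simplest -25/128
RBBBRRBBR: Left { -1 -1/2 -1/4 -7/32 -13/64 }, Right { -25/128 -3/16 -1/8 0 } → simplest -51/256
RBBBRRBBRR: Left { -1 -1/2 -1/4 -7/32 -13/64 }, Right { -51/256 -25/128 -3/16 -1/8 0 } → simplest -103/512
RBBBRRBBRRR: Left { -1 -1/2 -1/4 -7/32 -13/64 }, Right { -103/512 -51/256 -25/128 -3/16 -1/8 0 } → simplest -207/1024
RBBBRRBBRRRB: Left { -1 -1/2 -1/4 -7/32 -13/64 -207/1024 }, Right { -103/512 -51/256 -25/128 -3/16 -1/8 0 } → simplest -413/2048

-413/2048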